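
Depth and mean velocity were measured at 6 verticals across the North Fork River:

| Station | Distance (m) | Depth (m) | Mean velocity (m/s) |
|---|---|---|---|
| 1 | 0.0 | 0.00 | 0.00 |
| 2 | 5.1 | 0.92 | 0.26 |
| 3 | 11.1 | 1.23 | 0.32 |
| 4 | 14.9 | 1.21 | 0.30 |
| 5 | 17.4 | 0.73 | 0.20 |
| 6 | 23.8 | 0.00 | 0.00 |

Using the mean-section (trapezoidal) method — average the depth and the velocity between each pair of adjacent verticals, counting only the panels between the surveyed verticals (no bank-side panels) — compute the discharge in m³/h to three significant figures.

Panel 1-2: Δb = 5.1 m, d̄ = (0.00+0.92)/2 = 0.46, v̄ = (0.00+0.26)/2 = 0.13 → q = 5.1×0.46×0.13 = 0.3050 m³/s
Panel 2-3: Δb = 6 m, d̄ = (0.92+1.23)/2 = 1.075, v̄ = (0.26+0.32)/2 = 0.29 → q = 6×1.075×0.29 = 1.871 m³/s
Panel 3-4: Δb = 3.8 m, d̄ = (1.23+1.21)/2 = 1.22, v̄ = (0.32+0.30)/2 = 0.31 → q = 3.8×1.22×0.31 = 1.437 m³/s
Panel 4-5: Δb = 2.5 m, d̄ = (1.21+0.73)/2 = 0.97, v̄ = (0.30+0.20)/2 = 0.25 → q = 2.5×0.97×0.25 = 0.6063 m³/s
Panel 5-6: Δb = 6.4 m, d̄ = (0.73+0.00)/2 = 0.365, v̄ = (0.20+0.00)/2 = 0.1 → q = 6.4×0.365×0.1 = 0.2336 m³/s
Q = Σ q = 4.452 m³/s
= 4.452 × 3600 = 16030 m³/h

16000 m³/h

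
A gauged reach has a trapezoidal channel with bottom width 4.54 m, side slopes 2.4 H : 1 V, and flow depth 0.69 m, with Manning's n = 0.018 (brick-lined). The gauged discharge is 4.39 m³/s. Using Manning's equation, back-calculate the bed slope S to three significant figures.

0.000805

A = (b + z·y)·y = (4.54 + 2.4×0.69)×0.69 = 4.275 m²
P = b + 2y√(1+z²) = 4.54 + 2×0.69×√(1+2.4²) = 8.128 m
R = A/P = 4.275/8.128 = 0.5260 m
S = (Q·n / (1·A·R^(2/3)))² = (4.39×0.018 / (1×4.275×0.6516))² = 0.0008046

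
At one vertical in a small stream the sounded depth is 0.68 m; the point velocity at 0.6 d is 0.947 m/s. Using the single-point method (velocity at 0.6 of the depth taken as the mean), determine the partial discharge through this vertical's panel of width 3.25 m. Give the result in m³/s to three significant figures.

v̄ = v₀.₆ = 0.947 m/s
q = v̄ × d × w = 0.9470 × 0.68 × 3.25 = 2.093 m³/s

2.09 m³/s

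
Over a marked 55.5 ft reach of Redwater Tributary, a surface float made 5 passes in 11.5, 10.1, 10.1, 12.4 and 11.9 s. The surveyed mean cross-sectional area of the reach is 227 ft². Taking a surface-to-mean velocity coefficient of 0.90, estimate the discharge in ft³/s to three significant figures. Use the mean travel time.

t̄ = (11.5 + 10.1 + 10.1 + 12.4 + 11.9) / 5 = 11.2 s
v_surface = L / t̄ = 55.5 / 11.2 = 4.955 ft/s
v_mean = 0.90 × 4.955 = 4.460 ft/s
Q = A × v_mean = 227 × 4.460 = 1012 ft³/s

1010 ft³/s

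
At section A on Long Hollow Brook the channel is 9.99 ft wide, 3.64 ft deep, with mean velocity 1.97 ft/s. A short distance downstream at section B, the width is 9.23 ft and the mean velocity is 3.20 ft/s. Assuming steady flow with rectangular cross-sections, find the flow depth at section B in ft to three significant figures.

Q = A₁V₁ = (9.99×3.64) × 1.97 = 71.64 ft³/s
d₂ = Q/(b₂ V₂) = 71.64/(9.23×3.20) = 2.425 ft

2.43 ft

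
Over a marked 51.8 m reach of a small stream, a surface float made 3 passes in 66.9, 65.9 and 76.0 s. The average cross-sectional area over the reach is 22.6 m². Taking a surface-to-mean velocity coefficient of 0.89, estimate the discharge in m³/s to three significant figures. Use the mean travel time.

t̄ = (66.9 + 65.9 + 76.0) / 3 = 69.6 s
v_surface = L / t̄ = 51.8 / 69.6 = 0.7443 m/s
v_mean = 0.89 × 0.7443 = 0.6624 m/s
Q = A × v_mean = 22.6 × 0.6624 = 14.97 m³/s

15.0 m³/s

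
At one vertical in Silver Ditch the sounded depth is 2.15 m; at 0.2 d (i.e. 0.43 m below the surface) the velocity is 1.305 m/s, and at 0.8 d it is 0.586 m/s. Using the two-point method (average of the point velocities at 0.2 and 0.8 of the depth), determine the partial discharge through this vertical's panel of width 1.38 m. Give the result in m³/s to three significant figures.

2.81 m³/s

v̄ = (1.305 + 0.586) / 2 = 0.9455 m/s
q = v̄ × d × w = 0.9455 × 2.15 × 1.38 = 2.805 m³/s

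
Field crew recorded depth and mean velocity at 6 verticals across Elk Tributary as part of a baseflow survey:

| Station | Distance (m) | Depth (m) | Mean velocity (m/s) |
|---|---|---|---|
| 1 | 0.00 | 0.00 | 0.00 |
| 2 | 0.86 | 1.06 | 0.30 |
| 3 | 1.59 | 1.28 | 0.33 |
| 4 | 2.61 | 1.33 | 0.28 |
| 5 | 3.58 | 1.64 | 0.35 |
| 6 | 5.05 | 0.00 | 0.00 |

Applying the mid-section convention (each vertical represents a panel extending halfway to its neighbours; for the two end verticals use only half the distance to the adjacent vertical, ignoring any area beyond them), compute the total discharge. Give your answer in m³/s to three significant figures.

1.69 m³/s

w_2 = (1.59 − 0.00)/2 = 0.795 m; q_2 = 0.30 × 1.06 × 0.795 = 0.2528 m³/s
w_3 = (2.61 − 0.86)/2 = 0.875 m; q_3 = 0.33 × 1.28 × 0.875 = 0.3696 m³/s
w_4 = (3.58 − 1.59)/2 = 0.995 m; q_4 = 0.28 × 1.33 × 0.995 = 0.3705 m³/s
w_5 = (5.05 − 2.61)/2 = 1.22 m; q_5 = 0.35 × 1.64 × 1.22 = 0.7003 m³/s
Stations 1, 6 contribute zero (depth or velocity is 0).
Q = Σ qᵢ = 1.693 m³/s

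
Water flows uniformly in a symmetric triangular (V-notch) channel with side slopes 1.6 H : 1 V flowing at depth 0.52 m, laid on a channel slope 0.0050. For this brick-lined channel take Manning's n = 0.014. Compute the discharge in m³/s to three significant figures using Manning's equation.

A = z·y² = 1.6×0.52² = 0.4326 m²
P = 2y√(1+z²) = 2×0.52×√(1+1.6²) = 1.962 m
R = A/P = 0.4326/1.962 = 0.2205 m
Q = (1/n)·A·R^(2/3)·S^(1/2) = (1/0.014) × 0.4326 × 0.2205^(2/3) × 0.0050^(1/2) = 0.7975 m³/s

0.797 m³/s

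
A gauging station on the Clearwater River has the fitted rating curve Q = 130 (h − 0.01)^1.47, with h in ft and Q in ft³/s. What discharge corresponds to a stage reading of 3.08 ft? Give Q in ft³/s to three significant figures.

Q = 130 × (3.08 − 0.01)^1.47 = 130 × 3.07^1.47 = 676.1 ft³/s

676 ft³/s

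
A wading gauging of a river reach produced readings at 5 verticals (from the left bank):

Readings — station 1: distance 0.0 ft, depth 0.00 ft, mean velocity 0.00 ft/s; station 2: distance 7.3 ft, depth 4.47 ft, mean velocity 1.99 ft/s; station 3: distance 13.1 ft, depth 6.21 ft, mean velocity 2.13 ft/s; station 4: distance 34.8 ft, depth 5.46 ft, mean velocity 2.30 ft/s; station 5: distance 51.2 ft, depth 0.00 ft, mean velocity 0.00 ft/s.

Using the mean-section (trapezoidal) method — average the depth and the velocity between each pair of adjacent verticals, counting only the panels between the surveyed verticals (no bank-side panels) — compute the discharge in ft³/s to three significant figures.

412 ft³/s

Panel 1-2: Δb = 7.3 ft, d̄ = (0.00+4.47)/2 = 2.235, v̄ = (0.00+1.99)/2 = 0.995 → q = 7.3×2.235×0.995 = 16.23 ft³/s
Panel 2-3: Δb = 5.8 ft, d̄ = (4.47+6.21)/2 = 5.34, v̄ = (1.99+2.13)/2 = 2.06 → q = 5.8×5.34×2.06 = 63.80 ft³/s
Panel 3-4: Δb = 21.7 ft, d̄ = (6.21+5.46)/2 = 5.835, v̄ = (2.13+2.30)/2 = 2.215 → q = 21.7×5.835×2.215 = 280.5 ft³/s
Panel 4-5: Δb = 16.4 ft, d̄ = (5.46+0.00)/2 = 2.73, v̄ = (2.30+0.00)/2 = 1.15 → q = 16.4×2.73×1.15 = 51.49 ft³/s
Q = Σ q = 412.0 ft³/s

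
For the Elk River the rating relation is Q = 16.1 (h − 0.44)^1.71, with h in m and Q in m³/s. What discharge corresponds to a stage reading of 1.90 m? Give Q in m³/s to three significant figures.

30.8 m³/s

Q = 16.1 × (1.90 − 0.44)^1.71 = 16.1 × 1.46^1.71 = 30.75 m³/s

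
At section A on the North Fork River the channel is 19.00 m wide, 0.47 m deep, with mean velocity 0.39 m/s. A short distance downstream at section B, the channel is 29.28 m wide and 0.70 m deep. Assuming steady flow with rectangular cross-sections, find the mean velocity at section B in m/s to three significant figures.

0.170 m/s

Q = A₁V₁ = (19.00×0.47) × 0.39 = 3.483 m³/s
A₂ = 29.28 × 0.70 = 20.50 m²
V₂ = Q/A₂ = 3.483/20.50 = 0.1699 m/s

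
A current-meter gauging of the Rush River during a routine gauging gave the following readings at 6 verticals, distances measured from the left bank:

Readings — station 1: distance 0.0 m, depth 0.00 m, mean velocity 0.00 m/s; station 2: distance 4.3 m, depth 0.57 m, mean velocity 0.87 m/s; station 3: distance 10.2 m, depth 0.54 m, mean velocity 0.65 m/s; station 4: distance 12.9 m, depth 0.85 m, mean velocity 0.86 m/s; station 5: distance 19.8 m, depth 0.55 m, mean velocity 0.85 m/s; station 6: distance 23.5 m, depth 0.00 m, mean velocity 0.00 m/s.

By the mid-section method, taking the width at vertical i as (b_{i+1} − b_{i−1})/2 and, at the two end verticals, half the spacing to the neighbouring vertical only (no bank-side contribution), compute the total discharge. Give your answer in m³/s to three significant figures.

10.0 m³/s

w_2 = (10.2 − 0.0)/2 = 5.1 m; q_2 = 0.87 × 0.57 × 5.1 = 2.529 m³/s
w_3 = (12.9 − 4.3)/2 = 4.3 m; q_3 = 0.65 × 0.54 × 4.3 = 1.509 m³/s
w_4 = (19.8 − 10.2)/2 = 4.8 m; q_4 = 0.86 × 0.85 × 4.8 = 3.509 m³/s
w_5 = (23.5 − 12.9)/2 = 5.3 m; q_5 = 0.85 × 0.55 × 5.3 = 2.478 m³/s
Stations 1, 6 contribute zero (depth or velocity is 0).
Q = Σ qᵢ = 10.02 m³/s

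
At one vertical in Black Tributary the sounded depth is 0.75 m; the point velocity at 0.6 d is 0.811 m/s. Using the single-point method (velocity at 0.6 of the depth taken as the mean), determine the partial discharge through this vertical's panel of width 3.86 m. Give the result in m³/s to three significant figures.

v̄ = v₀.₆ = 0.811 m/s
q = v̄ × d × w = 0.8110 × 0.75 × 3.86 = 2.348 m³/s

2.35 m³/s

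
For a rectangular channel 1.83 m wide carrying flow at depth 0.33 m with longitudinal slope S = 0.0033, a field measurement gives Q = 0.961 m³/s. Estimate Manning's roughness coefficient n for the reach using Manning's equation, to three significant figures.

0.0140

A = b·y = 1.83 × 0.33 = 0.6039 m²
P = b + 2y = 1.83 + 2×0.33 = 2.490 m
R = A/P = 0.6039/2.490 = 0.2425 m
n = (1/Q)·A·R^(2/3)·S^(1/2) = (1/0.961) × 0.6039 × 0.3889 × 0.05745 = 0.01404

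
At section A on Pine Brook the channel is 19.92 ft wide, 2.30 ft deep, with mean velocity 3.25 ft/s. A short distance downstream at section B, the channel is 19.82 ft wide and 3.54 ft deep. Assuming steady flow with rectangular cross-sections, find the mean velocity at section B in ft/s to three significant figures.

Q = A₁V₁ = (19.92×2.30) × 3.25 = 148.9 ft³/s
A₂ = 19.82 × 3.54 = 70.16 ft²
V₂ = Q/A₂ = 148.9/70.16 = 2.122 ft/s

2.12 ft/s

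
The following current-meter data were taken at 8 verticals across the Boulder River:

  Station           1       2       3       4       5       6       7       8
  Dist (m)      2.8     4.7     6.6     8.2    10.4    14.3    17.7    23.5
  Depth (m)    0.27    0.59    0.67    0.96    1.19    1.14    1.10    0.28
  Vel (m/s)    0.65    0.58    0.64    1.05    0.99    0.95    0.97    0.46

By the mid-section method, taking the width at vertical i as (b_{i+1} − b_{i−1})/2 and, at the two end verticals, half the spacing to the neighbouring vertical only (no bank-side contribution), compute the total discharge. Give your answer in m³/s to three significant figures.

16.3 m³/s

w_1 = (4.7 − 2.8)/2 = 0.95 m; q_1 = 0.65 × 0.27 × 0.95 = 0.1667 m³/s
w_2 = (6.6 − 2.8)/2 = 1.9 m; q_2 = 0.58 × 0.59 × 1.9 = 0.6502 m³/s
w_3 = (8.2 − 4.7)/2 = 1.75 m; q_3 = 0.64 × 0.67 × 1.75 = 0.7504 m³/s
w_4 = (10.4 − 6.6)/2 = 1.9 m; q_4 = 1.05 × 0.96 × 1.9 = 1.915 m³/s
w_5 = (14.3 − 8.2)/2 = 3.05 m; q_5 = 0.99 × 1.19 × 3.05 = 3.593 m³/s
w_6 = (17.7 − 10.4)/2 = 3.65 m; q_6 = 0.95 × 1.14 × 3.65 = 3.953 m³/s
w_7 = (23.5 − 14.3)/2 = 4.6 m; q_7 = 0.97 × 1.10 × 4.6 = 4.908 m³/s
w_8 = (23.5 − 17.7)/2 = 2.9 m; q_8 = 0.46 × 0.28 × 2.9 = 0.3735 m³/s
Q = Σ qᵢ = 16.31 m³/s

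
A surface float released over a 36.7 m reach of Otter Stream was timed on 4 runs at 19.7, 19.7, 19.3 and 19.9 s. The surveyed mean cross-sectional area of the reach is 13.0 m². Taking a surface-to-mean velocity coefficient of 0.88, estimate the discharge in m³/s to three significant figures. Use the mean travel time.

t̄ = (19.7 + 19.7 + 19.3 + 19.9) / 4 = 19.65 s
v_surface = L / t̄ = 36.7 / 19.65 = 1.868 m/s
v_mean = 0.88 × 1.868 = 1.644 m/s
Q = A × v_mean = 13.0 × 1.644 = 21.37 m³/s

21.4 m³/s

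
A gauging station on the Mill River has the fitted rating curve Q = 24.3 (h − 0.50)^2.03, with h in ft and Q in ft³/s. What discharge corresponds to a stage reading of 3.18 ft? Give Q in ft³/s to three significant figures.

180 ft³/s

Q = 24.3 × (3.18 − 0.50)^2.03 = 24.3 × 2.68^2.03 = 179.8 ft³/s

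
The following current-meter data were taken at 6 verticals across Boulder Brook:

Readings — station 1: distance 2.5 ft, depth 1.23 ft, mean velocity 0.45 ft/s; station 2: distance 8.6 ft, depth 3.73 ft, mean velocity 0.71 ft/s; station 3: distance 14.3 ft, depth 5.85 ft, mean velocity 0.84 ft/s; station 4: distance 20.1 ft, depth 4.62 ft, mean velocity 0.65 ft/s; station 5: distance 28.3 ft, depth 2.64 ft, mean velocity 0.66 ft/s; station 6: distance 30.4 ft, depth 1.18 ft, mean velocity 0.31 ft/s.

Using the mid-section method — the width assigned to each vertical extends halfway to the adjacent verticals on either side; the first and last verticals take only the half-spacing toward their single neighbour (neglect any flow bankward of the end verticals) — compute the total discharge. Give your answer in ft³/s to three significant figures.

75.9 ft³/s

w_1 = (8.6 − 2.5)/2 = 3.05 ft; q_1 = 0.45 × 1.23 × 3.05 = 1.688 ft³/s
w_2 = (14.3 − 2.5)/2 = 5.9 ft; q_2 = 0.71 × 3.73 × 5.9 = 15.62 ft³/s
w_3 = (20.1 − 8.6)/2 = 5.75 ft; q_3 = 0.84 × 5.85 × 5.75 = 28.26 ft³/s
w_4 = (28.3 − 14.3)/2 = 7 ft; q_4 = 0.65 × 4.62 × 7 = 21.02 ft³/s
w_5 = (30.4 − 20.1)/2 = 5.15 ft; q_5 = 0.66 × 2.64 × 5.15 = 8.973 ft³/s
w_6 = (30.4 − 28.3)/2 = 1.05 ft; q_6 = 0.31 × 1.18 × 1.05 = 0.3841 ft³/s
Q = Σ qᵢ = 75.95 ft³/s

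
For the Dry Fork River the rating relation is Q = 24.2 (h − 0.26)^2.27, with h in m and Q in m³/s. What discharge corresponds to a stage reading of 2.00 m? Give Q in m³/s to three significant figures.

85.1 m³/s

Q = 24.2 × (2.00 − 0.26)^2.27 = 24.2 × 1.74^2.27 = 85.09 m³/s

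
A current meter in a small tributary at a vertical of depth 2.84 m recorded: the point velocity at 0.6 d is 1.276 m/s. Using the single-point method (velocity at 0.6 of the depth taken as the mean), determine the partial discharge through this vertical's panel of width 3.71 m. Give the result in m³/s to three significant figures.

v̄ = v₀.₆ = 1.276 m/s
q = v̄ × d × w = 1.276 × 2.84 × 3.71 = 13.44 m³/s

13.4 m³/s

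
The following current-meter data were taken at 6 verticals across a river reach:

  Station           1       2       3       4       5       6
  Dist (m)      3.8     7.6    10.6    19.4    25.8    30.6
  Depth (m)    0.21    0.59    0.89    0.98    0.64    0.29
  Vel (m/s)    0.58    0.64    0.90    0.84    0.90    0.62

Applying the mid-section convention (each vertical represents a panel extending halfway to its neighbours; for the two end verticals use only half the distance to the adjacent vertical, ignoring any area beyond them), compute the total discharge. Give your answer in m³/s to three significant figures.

16.2 m³/s

w_1 = (7.6 − 3.8)/2 = 1.9 m; q_1 = 0.58 × 0.21 × 1.9 = 0.2314 m³/s
w_2 = (10.6 − 3.8)/2 = 3.4 m; q_2 = 0.64 × 0.59 × 3.4 = 1.284 m³/s
w_3 = (19.4 − 7.6)/2 = 5.9 m; q_3 = 0.90 × 0.89 × 5.9 = 4.726 m³/s
w_4 = (25.8 − 10.6)/2 = 7.6 m; q_4 = 0.84 × 0.98 × 7.6 = 6.256 m³/s
w_5 = (30.6 − 19.4)/2 = 5.6 m; q_5 = 0.90 × 0.64 × 5.6 = 3.226 m³/s
w_6 = (30.6 − 25.8)/2 = 2.4 m; q_6 = 0.62 × 0.29 × 2.4 = 0.4315 m³/s
Q = Σ qᵢ = 16.15 m³/s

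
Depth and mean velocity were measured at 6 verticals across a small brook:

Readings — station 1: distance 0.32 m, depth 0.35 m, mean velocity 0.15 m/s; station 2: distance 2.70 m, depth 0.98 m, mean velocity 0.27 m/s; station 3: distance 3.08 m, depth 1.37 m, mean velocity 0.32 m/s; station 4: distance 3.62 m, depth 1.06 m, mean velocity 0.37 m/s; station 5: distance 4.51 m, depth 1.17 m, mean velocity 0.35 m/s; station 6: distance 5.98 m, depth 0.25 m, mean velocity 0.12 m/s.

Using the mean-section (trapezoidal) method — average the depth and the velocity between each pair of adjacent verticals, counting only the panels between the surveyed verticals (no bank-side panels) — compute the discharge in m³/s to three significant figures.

1.29 m³/s

Panel 1-2: Δb = 2.38 m, d̄ = (0.35+0.98)/2 = 0.665, v̄ = (0.15+0.27)/2 = 0.21 → q = 2.38×0.665×0.21 = 0.3324 m³/s
Panel 2-3: Δb = 0.38 m, d̄ = (0.98+1.37)/2 = 1.175, v̄ = (0.27+0.32)/2 = 0.295 → q = 0.38×1.175×0.295 = 0.1317 m³/s
Panel 3-4: Δb = 0.54 m, d̄ = (1.37+1.06)/2 = 1.215, v̄ = (0.32+0.37)/2 = 0.345 → q = 0.54×1.215×0.345 = 0.2264 m³/s
Panel 4-5: Δb = 0.89 m, d̄ = (1.06+1.17)/2 = 1.115, v̄ = (0.37+0.35)/2 = 0.36 → q = 0.89×1.115×0.36 = 0.3572 m³/s
Panel 5-6: Δb = 1.47 m, d̄ = (1.17+0.25)/2 = 0.71, v̄ = (0.35+0.12)/2 = 0.235 → q = 1.47×0.71×0.235 = 0.2453 m³/s
Q = Σ q = 1.293 m³/s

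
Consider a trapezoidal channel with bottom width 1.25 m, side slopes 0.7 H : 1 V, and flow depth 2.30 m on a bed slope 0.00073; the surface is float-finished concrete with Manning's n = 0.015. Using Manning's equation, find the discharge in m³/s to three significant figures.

11.5 m³/s

A = (b + z·y)·y = (1.25 + 0.7×2.30)×2.30 = 6.578 m²
P = b + 2y√(1+z²) = 1.25 + 2×2.30×√(1+0.7²) = 6.865 m
R = A/P = 6.578/6.865 = 0.9582 m
Q = (1/n)·A·R^(2/3)·S^(1/2) = (1/0.015) × 6.578 × 0.9582^(2/3) × 0.00073^(1/2) = 11.52 m³/s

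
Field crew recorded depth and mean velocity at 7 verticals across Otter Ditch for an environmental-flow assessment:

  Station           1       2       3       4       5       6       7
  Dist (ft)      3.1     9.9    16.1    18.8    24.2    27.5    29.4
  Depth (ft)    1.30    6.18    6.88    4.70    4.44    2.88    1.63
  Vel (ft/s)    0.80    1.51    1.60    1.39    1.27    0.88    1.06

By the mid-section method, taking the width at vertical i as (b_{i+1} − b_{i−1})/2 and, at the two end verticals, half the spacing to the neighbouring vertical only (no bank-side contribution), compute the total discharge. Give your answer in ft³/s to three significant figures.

w_1 = (9.9 − 3.1)/2 = 3.4 ft; q_1 = 0.80 × 1.30 × 3.4 = 3.536 ft³/s
w_2 = (16.1 − 3.1)/2 = 6.5 ft; q_2 = 1.51 × 6.18 × 6.5 = 60.66 ft³/s
w_3 = (18.8 − 9.9)/2 = 4.45 ft; q_3 = 1.60 × 6.88 × 4.45 = 48.99 ft³/s
w_4 = (24.2 − 16.1)/2 = 4.05 ft; q_4 = 1.39 × 4.70 × 4.05 = 26.46 ft³/s
w_5 = (27.5 − 18.8)/2 = 4.35 ft; q_5 = 1.27 × 4.44 × 4.35 = 24.53 ft³/s
w_6 = (29.4 − 24.2)/2 = 2.6 ft; q_6 = 0.88 × 2.88 × 2.6 = 6.589 ft³/s
w_7 = (29.4 − 27.5)/2 = 0.95 ft; q_7 = 1.06 × 1.63 × 0.95 = 1.641 ft³/s
Q = Σ qᵢ = 172.4 ft³/s

172 ft³/s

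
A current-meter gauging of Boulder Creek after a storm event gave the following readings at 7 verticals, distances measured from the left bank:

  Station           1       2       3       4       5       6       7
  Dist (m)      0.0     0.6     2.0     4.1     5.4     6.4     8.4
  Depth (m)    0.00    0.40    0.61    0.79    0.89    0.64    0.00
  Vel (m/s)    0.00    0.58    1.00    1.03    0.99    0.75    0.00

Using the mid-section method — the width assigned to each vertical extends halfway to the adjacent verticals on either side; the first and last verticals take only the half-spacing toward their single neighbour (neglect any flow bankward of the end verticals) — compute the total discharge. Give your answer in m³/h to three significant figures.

15900 m³/h

w_2 = (2.0 − 0.0)/2 = 1 m; q_2 = 0.58 × 0.40 × 1 = 0.2320 m³/s
w_3 = (4.1 − 0.6)/2 = 1.75 m; q_3 = 1.00 × 0.61 × 1.75 = 1.068 m³/s
w_4 = (5.4 − 2.0)/2 = 1.7 m; q_4 = 1.03 × 0.79 × 1.7 = 1.383 m³/s
w_5 = (6.4 − 4.1)/2 = 1.15 m; q_5 = 0.99 × 0.89 × 1.15 = 1.013 m³/s
w_6 = (8.4 − 5.4)/2 = 1.5 m; q_6 = 0.75 × 0.64 × 1.5 = 0.7200 m³/s
Stations 1, 7 contribute zero (depth or velocity is 0).
Q = Σ qᵢ = 4.416 m³/s
= 4.416 × 3600 = 15900 m³/h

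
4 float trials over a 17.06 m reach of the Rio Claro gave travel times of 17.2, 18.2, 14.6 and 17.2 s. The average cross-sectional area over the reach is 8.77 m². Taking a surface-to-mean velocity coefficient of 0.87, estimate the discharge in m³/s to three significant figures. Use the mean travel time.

7.75 m³/s

t̄ = (17.2 + 18.2 + 14.6 + 17.2) / 4 = 16.8 s
v_surface = L / t̄ = 17.06 / 16.8 = 1.015 m/s
v_mean = 0.87 × 1.015 = 0.8835 m/s
Q = A × v_mean = 8.77 × 0.8835 = 7.748 m³/s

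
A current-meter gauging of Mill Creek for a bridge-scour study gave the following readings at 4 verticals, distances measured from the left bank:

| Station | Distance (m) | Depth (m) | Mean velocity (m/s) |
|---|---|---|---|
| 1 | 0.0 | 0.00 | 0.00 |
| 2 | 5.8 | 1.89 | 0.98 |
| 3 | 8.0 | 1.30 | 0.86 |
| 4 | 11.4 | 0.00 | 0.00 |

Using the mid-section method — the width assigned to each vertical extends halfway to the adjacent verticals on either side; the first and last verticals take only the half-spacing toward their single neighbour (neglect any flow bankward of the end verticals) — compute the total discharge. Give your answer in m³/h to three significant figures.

w_2 = (8.0 − 0.0)/2 = 4 m; q_2 = 0.98 × 1.89 × 4 = 7.409 m³/s
w_3 = (11.4 − 5.8)/2 = 2.8 m; q_3 = 0.86 × 1.30 × 2.8 = 3.130 m³/s
Stations 1, 4 contribute zero (depth or velocity is 0).
Q = Σ qᵢ = 10.54 m³/s
= 10.54 × 3600 = 37940 m³/h

37900 m³/h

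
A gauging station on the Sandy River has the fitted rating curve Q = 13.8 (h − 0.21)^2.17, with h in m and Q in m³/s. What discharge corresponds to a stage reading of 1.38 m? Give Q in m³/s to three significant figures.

Q = 13.8 × (1.38 − 0.21)^2.17 = 13.8 × 1.17^2.17 = 19.40 m³/s

19.4 m³/s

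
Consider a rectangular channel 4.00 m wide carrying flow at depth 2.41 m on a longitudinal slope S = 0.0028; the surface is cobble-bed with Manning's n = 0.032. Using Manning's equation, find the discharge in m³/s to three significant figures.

16.9 m³/s

A = b·y = 4.00 × 2.41 = 9.640 m²
P = b + 2y = 4.00 + 2×2.41 = 8.820 m
R = A/P = 9.640/8.820 = 1.093 m
Q = (1/n)·A·R^(2/3)·S^(1/2) = (1/0.032) × 9.640 × 1.093^(2/3) × 0.0028^(1/2) = 16.91 m³/s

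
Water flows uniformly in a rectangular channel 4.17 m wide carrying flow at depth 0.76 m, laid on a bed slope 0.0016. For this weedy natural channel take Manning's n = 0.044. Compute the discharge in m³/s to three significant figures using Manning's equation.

A = b·y = 4.17 × 0.76 = 3.169 m²
P = b + 2y = 4.17 + 2×0.76 = 5.690 m
R = A/P = 3.169/5.690 = 0.5570 m
Q = (1/n)·A·R^(2/3)·S^(1/2) = (1/0.044) × 3.169 × 0.5570^(2/3) × 0.0016^(1/2) = 1.950 m³/s

1.95 m³/s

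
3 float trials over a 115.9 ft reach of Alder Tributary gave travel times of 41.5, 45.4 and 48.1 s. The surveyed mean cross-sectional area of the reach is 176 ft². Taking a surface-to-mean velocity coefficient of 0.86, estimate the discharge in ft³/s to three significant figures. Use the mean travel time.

t̄ = (41.5 + 45.4 + 48.1) / 3 = 45 s
v_surface = L / t̄ = 115.9 / 45 = 2.576 ft/s
v_mean = 0.86 × 2.576 = 2.215 ft/s
Q = A × v_mean = 176 × 2.215 = 389.8 ft³/s

390 ft³/s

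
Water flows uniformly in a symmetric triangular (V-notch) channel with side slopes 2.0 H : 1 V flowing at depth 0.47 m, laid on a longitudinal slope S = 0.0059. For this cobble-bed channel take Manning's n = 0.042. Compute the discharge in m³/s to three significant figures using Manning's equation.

A = z·y² = 2.0×0.47² = 0.4418 m²
P = 2y√(1+z²) = 2×0.47×√(1+2.0²) = 2.102 m
R = A/P = 0.4418/2.102 = 0.2102 m
Q = (1/n)·A·R^(2/3)·S^(1/2) = (1/0.042) × 0.4418 × 0.2102^(2/3) × 0.0059^(1/2) = 0.2856 m³/s

0.286 m³/s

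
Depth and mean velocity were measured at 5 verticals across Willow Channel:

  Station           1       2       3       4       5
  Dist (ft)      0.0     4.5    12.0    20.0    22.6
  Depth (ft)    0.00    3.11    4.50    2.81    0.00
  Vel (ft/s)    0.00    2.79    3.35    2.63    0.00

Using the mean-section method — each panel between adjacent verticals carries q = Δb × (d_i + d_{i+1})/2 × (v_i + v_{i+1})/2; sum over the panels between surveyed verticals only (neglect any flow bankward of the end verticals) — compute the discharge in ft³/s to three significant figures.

190 ft³/s

Panel 1-2: Δb = 4.5 ft, d̄ = (0.00+3.11)/2 = 1.555, v̄ = (0.00+2.79)/2 = 1.395 → q = 4.5×1.555×1.395 = 9.762 ft³/s
Panel 2-3: Δb = 7.5 ft, d̄ = (3.11+4.50)/2 = 3.805, v̄ = (2.79+3.35)/2 = 3.07 → q = 7.5×3.805×3.07 = 87.61 ft³/s
Panel 3-4: Δb = 8 ft, d̄ = (4.50+2.81)/2 = 3.655, v̄ = (3.35+2.63)/2 = 2.99 → q = 8×3.655×2.99 = 87.43 ft³/s
Panel 4-5: Δb = 2.6 ft, d̄ = (2.81+0.00)/2 = 1.405, v̄ = (2.63+0.00)/2 = 1.315 → q = 2.6×1.405×1.315 = 4.804 ft³/s
Q = Σ q = 189.6 ft³/s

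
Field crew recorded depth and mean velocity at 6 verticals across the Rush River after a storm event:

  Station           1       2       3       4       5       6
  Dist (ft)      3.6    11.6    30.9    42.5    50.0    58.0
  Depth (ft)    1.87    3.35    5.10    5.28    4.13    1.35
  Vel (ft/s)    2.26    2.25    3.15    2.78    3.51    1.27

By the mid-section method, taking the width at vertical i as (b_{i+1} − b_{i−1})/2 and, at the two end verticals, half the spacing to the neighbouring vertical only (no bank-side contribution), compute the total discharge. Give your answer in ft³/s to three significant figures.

627 ft³/s

w_1 = (11.6 − 3.6)/2 = 4 ft; q_1 = 2.26 × 1.87 × 4 = 16.90 ft³/s
w_2 = (30.9 − 3.6)/2 = 13.65 ft; q_2 = 2.25 × 3.35 × 13.65 = 102.9 ft³/s
w_3 = (42.5 − 11.6)/2 = 15.45 ft; q_3 = 3.15 × 5.10 × 15.45 = 248.2 ft³/s
w_4 = (50.0 − 30.9)/2 = 9.55 ft; q_4 = 2.78 × 5.28 × 9.55 = 140.2 ft³/s
w_5 = (58.0 − 42.5)/2 = 7.75 ft; q_5 = 3.51 × 4.13 × 7.75 = 112.3 ft³/s
w_6 = (58.0 − 50.0)/2 = 4 ft; q_6 = 1.27 × 1.35 × 4 = 6.858 ft³/s
Q = Σ qᵢ = 627.4 ft³/s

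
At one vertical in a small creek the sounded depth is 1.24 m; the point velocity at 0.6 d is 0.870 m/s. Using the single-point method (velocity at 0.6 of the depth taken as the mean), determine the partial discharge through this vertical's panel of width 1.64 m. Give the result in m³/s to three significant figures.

v̄ = v₀.₆ = 0.870 m/s
q = v̄ × d × w = 0.8700 × 1.24 × 1.64 = 1.769 m³/s

1.77 m³/s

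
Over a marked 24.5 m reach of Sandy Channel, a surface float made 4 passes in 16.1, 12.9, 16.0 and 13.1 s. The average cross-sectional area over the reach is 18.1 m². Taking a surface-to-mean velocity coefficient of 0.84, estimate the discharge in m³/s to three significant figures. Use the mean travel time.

t̄ = (16.1 + 12.9 + 16.0 + 13.1) / 4 = 14.525 s
v_surface = L / t̄ = 24.5 / 14.525 = 1.687 m/s
v_mean = 0.84 × 1.687 = 1.417 m/s
Q = A × v_mean = 18.1 × 1.417 = 25.65 m³/s

25.6 m³/s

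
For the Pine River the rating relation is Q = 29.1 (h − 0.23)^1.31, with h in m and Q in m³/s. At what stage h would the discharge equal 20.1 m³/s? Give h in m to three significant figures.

0.984 m

h − h₀ = (Q/C)^(1/b) = (20.1/29.1)^(1/1.31) = 0.7539 m
h = 0.23 + 0.7539 = 0.9839 m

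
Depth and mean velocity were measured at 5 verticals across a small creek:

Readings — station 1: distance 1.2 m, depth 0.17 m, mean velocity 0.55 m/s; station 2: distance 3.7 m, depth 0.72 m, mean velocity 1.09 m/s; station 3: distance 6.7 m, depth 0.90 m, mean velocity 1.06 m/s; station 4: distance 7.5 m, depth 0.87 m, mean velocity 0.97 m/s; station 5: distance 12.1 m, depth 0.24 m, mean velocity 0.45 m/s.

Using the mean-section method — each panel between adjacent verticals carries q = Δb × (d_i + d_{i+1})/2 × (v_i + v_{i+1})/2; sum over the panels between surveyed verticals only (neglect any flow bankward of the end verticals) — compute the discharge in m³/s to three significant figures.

Panel 1-2: Δb = 2.5 m, d̄ = (0.17+0.72)/2 = 0.445, v̄ = (0.55+1.09)/2 = 0.82 → q = 2.5×0.445×0.82 = 0.9123 m³/s
Panel 2-3: Δb = 3 m, d̄ = (0.72+0.90)/2 = 0.81, v̄ = (1.09+1.06)/2 = 1.075 → q = 3×0.81×1.075 = 2.612 m³/s
Panel 3-4: Δb = 0.8 m, d̄ = (0.90+0.87)/2 = 0.885, v̄ = (1.06+0.97)/2 = 1.015 → q = 0.8×0.885×1.015 = 0.7186 m³/s
Panel 4-5: Δb = 4.6 m, d̄ = (0.87+0.24)/2 = 0.555, v̄ = (0.97+0.45)/2 = 0.71 → q = 4.6×0.555×0.71 = 1.813 m³/s
Q = Σ q = 6.056 m³/s

6.06 m³/s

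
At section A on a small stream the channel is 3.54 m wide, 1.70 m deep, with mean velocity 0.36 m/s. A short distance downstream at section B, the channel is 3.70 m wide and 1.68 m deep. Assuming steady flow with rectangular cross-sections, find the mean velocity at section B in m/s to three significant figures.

Q = A₁V₁ = (3.54×1.70) × 0.36 = 2.166 m³/s
A₂ = 3.70 × 1.68 = 6.216 m²
V₂ = Q/A₂ = 2.166/6.216 = 0.3485 m/s

0.349 m/s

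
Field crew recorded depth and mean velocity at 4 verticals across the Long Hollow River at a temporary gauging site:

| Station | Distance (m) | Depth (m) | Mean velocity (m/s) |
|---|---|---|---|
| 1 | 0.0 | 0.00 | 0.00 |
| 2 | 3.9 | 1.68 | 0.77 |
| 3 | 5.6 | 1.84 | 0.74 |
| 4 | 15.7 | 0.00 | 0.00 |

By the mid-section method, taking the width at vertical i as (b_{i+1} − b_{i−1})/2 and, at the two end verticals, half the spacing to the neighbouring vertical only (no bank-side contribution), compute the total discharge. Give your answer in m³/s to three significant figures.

11.7 m³/s

w_2 = (5.6 − 0.0)/2 = 2.8 m; q_2 = 0.77 × 1.68 × 2.8 = 3.622 m³/s
w_3 = (15.7 − 3.9)/2 = 5.9 m; q_3 = 0.74 × 1.84 × 5.9 = 8.033 m³/s
Stations 1, 4 contribute zero (depth or velocity is 0).
Q = Σ qᵢ = 11.66 m³/s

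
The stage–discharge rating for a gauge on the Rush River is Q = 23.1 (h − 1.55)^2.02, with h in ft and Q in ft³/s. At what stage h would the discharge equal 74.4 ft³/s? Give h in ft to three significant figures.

h − h₀ = (Q/C)^(1/b) = (74.4/23.1)^(1/2.02) = 1.784 ft
h = 1.55 + 1.784 = 3.334 ft

3.33 ft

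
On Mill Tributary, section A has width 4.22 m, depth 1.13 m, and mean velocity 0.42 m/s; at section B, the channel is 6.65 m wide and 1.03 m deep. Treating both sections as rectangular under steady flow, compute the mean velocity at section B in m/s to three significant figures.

0.292 m/s

Q = A₁V₁ = (4.22×1.13) × 0.42 = 2.003 m³/s
A₂ = 6.65 × 1.03 = 6.850 m²
V₂ = Q/A₂ = 2.003/6.850 = 0.2924 m/s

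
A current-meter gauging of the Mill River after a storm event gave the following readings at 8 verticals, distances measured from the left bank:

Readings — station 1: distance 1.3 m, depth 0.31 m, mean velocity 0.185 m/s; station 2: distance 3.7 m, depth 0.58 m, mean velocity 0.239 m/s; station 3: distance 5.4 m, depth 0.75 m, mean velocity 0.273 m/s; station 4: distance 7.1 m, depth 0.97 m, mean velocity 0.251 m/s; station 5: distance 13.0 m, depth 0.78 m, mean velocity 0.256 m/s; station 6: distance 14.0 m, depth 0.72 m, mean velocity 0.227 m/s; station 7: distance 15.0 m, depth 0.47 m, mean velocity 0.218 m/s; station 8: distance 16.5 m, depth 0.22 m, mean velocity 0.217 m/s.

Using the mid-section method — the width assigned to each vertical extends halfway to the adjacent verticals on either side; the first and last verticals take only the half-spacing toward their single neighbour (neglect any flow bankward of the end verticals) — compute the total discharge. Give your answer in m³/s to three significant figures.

2.64 m³/s

w_1 = (3.7 − 1.3)/2 = 1.2 m; q_1 = 0.185 × 0.31 × 1.2 = 0.06882 m³/s
w_2 = (5.4 − 1.3)/2 = 2.05 m; q_2 = 0.239 × 0.58 × 2.05 = 0.2842 m³/s
w_3 = (7.1 − 3.7)/2 = 1.7 m; q_3 = 0.273 × 0.75 × 1.7 = 0.3481 m³/s
w_4 = (13.0 − 5.4)/2 = 3.8 m; q_4 = 0.251 × 0.97 × 3.8 = 0.9252 m³/s
w_5 = (14.0 − 7.1)/2 = 3.45 m; q_5 = 0.256 × 0.78 × 3.45 = 0.6889 m³/s
w_6 = (15.0 − 13.0)/2 = 1 m; q_6 = 0.227 × 0.72 × 1 = 0.1634 m³/s
w_7 = (16.5 − 14.0)/2 = 1.25 m; q_7 = 0.218 × 0.47 × 1.25 = 0.1281 m³/s
w_8 = (16.5 − 15.0)/2 = 0.75 m; q_8 = 0.217 × 0.22 × 0.75 = 0.03581 m³/s
Q = Σ qᵢ = 2.642 m³/s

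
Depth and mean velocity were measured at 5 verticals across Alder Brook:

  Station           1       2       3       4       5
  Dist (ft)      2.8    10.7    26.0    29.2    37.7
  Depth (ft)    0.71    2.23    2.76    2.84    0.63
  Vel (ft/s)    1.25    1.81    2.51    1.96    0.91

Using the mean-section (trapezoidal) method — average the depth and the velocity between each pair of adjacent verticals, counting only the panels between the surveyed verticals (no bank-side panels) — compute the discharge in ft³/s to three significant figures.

141 ft³/s

Panel 1-2: Δb = 7.9 ft, d̄ = (0.71+2.23)/2 = 1.47, v̄ = (1.25+1.81)/2 = 1.53 → q = 7.9×1.47×1.53 = 17.77 ft³/s
Panel 2-3: Δb = 15.3 ft, d̄ = (2.23+2.76)/2 = 2.495, v̄ = (1.81+2.51)/2 = 2.16 → q = 15.3×2.495×2.16 = 82.45 ft³/s
Panel 3-4: Δb = 3.2 ft, d̄ = (2.76+2.84)/2 = 2.8, v̄ = (2.51+1.96)/2 = 2.235 → q = 3.2×2.8×2.235 = 20.03 ft³/s
Panel 4-5: Δb = 8.5 ft, d̄ = (2.84+0.63)/2 = 1.735, v̄ = (1.96+0.91)/2 = 1.435 → q = 8.5×1.735×1.435 = 21.16 ft³/s
Q = Σ q = 141.4 ft³/s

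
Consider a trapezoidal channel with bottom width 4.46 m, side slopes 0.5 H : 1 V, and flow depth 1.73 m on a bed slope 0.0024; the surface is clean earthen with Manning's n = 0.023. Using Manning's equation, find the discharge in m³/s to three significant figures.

21.0 m³/s

A = (b + z·y)·y = (4.46 + 0.5×1.73)×1.73 = 9.212 m²
P = b + 2y√(1+z²) = 4.46 + 2×1.73×√(1+0.5²) = 8.328 m
R = A/P = 9.212/8.328 = 1.106 m
Q = (1/n)·A·R^(2/3)·S^(1/2) = (1/0.023) × 9.212 × 1.106^(2/3) × 0.0024^(1/2) = 20.99 m³/s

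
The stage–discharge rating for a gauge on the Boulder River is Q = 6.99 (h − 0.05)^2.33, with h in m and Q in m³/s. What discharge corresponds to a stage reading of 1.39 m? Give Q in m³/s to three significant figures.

13.8 m³/s

Q = 6.99 × (1.39 − 0.05)^2.33 = 6.99 × 1.34^2.33 = 13.82 m³/s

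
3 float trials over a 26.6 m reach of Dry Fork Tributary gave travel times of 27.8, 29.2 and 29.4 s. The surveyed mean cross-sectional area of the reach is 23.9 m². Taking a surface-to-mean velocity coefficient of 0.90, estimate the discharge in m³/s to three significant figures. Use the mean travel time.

t̄ = (27.8 + 29.2 + 29.4) / 3 = 28.8 s
v_surface = L / t̄ = 26.6 / 28.8 = 0.9236 m/s
v_mean = 0.90 × 0.9236 = 0.8313 m/s
Q = A × v_mean = 23.9 × 0.8313 = 19.87 m³/s

19.9 m³/s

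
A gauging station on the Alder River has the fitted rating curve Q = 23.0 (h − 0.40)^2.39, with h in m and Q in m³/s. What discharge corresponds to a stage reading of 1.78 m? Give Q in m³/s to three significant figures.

49.7 m³/s

Q = 23.0 × (1.78 − 0.40)^2.39 = 23.0 × 1.38^2.39 = 49.66 m³/s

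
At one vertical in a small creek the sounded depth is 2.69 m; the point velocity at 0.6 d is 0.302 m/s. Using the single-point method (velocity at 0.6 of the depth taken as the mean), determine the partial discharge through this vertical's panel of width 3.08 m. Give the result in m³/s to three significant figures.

2.50 m³/s

v̄ = v₀.₆ = 0.302 m/s
q = v̄ × d × w = 0.3020 × 2.69 × 3.08 = 2.502 m³/s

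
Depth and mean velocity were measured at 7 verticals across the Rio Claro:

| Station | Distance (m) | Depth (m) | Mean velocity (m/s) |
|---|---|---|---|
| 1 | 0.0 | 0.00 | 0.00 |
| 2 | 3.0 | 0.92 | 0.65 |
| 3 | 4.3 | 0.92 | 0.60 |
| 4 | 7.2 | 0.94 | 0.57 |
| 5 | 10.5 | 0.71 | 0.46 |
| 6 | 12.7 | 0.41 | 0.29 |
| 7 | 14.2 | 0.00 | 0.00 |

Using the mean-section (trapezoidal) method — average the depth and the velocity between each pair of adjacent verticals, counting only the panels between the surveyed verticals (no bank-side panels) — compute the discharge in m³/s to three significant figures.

4.68 m³/s

Panel 1-2: Δb = 3 m, d̄ = (0.00+0.92)/2 = 0.46, v̄ = (0.00+0.65)/2 = 0.325 → q = 3×0.46×0.325 = 0.4485 m³/s
Panel 2-3: Δb = 1.3 m, d̄ = (0.92+0.92)/2 = 0.92, v̄ = (0.65+0.60)/2 = 0.625 → q = 1.3×0.92×0.625 = 0.7475 m³/s
Panel 3-4: Δb = 2.9 m, d̄ = (0.92+0.94)/2 = 0.93, v̄ = (0.60+0.57)/2 = 0.585 → q = 2.9×0.93×0.585 = 1.578 m³/s
Panel 4-5: Δb = 3.3 m, d̄ = (0.94+0.71)/2 = 0.825, v̄ = (0.57+0.46)/2 = 0.515 → q = 3.3×0.825×0.515 = 1.402 m³/s
Panel 5-6: Δb = 2.2 m, d̄ = (0.71+0.41)/2 = 0.56, v̄ = (0.46+0.29)/2 = 0.375 → q = 2.2×0.56×0.375 = 0.4620 m³/s
Panel 6-7: Δb = 1.5 m, d̄ = (0.41+0.00)/2 = 0.205, v̄ = (0.29+0.00)/2 = 0.145 → q = 1.5×0.205×0.145 = 0.04459 m³/s
Q = Σ q = 4.682 m³/s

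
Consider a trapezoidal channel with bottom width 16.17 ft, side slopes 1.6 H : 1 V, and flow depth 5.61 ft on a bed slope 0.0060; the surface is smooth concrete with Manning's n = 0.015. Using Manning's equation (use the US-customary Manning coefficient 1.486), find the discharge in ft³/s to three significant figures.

2630 ft³/s

A = (b + z·y)·y = (16.17 + 1.6×5.61)×5.61 = 141.1 ft²
P = b + 2y√(1+z²) = 16.17 + 2×5.61×√(1+1.6²) = 37.34 ft
R = A/P = 141.1/37.34 = 3.778 ft
Q = (1.486/n)·A·R^(2/3)·S^(1/2) = (1.486/0.015) × 141.1 × 3.778^(2/3) × 0.0060^(1/2) = 2626 ft³/s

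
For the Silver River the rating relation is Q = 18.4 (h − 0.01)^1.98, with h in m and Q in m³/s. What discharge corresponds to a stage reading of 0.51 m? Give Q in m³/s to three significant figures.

4.66 m³/s

Q = 18.4 × (0.51 − 0.01)^1.98 = 18.4 × 0.5^1.98 = 4.664 m³/s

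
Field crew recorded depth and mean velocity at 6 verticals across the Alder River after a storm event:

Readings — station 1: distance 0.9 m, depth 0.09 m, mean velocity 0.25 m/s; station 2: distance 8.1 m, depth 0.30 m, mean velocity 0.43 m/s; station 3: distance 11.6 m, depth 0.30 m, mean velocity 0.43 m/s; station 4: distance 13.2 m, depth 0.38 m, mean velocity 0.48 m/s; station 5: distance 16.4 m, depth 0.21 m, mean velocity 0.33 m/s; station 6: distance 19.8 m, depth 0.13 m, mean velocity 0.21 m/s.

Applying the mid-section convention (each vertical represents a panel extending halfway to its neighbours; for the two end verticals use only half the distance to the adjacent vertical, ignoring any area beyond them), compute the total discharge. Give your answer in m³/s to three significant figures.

1.81 m³/s

w_1 = (8.1 − 0.9)/2 = 3.6 m; q_1 = 0.25 × 0.09 × 3.6 = 0.08100 m³/s
w_2 = (11.6 − 0.9)/2 = 5.35 m; q_2 = 0.43 × 0.30 × 5.35 = 0.6902 m³/s
w_3 = (13.2 − 8.1)/2 = 2.55 m; q_3 = 0.43 × 0.30 × 2.55 = 0.3290 m³/s
w_4 = (16.4 − 11.6)/2 = 2.4 m; q_4 = 0.48 × 0.38 × 2.4 = 0.4378 m³/s
w_5 = (19.8 − 13.2)/2 = 3.3 m; q_5 = 0.33 × 0.21 × 3.3 = 0.2287 m³/s
w_6 = (19.8 − 16.4)/2 = 1.7 m; q_6 = 0.21 × 0.13 × 1.7 = 0.04641 m³/s
Q = Σ qᵢ = 1.813 m³/s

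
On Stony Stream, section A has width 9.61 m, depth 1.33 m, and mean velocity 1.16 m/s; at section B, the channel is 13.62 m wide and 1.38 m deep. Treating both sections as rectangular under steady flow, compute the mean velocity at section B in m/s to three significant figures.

Q = A₁V₁ = (9.61×1.33) × 1.16 = 14.83 m³/s
A₂ = 13.62 × 1.38 = 18.80 m²
V₂ = Q/A₂ = 14.83/18.80 = 0.7888 m/s

0.789 m/s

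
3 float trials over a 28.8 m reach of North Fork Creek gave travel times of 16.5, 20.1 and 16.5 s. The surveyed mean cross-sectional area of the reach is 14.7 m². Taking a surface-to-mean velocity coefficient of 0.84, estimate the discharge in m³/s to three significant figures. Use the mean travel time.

t̄ = (16.5 + 20.1 + 16.5) / 3 = 17.7 s
v_surface = L / t̄ = 28.8 / 17.7 = 1.627 m/s
v_mean = 0.84 × 1.627 = 1.367 m/s
Q = A × v_mean = 14.7 × 1.367 = 20.09 m³/s

20.1 m³/s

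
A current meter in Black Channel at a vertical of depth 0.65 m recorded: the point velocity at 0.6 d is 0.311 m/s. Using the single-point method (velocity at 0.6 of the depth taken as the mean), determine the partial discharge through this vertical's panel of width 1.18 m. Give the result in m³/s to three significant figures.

v̄ = v₀.₆ = 0.311 m/s
q = v̄ × d × w = 0.3110 × 0.65 × 1.18 = 0.2385 m³/s

0.239 m³/s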